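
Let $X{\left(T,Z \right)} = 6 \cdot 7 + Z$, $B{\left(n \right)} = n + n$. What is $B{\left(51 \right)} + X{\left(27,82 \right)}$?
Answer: $226$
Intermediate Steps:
$B{\left(n \right)} = 2 n$
$X{\left(T,Z \right)} = 42 + Z$
$B{\left(51 \right)} + X{\left(27,82 \right)} = 2 \cdot 51 + \left(42 + 82\right) = 102 + 124 = 226$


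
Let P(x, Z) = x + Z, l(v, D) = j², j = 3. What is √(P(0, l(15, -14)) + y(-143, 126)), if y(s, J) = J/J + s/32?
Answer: √354/8 ≈ 2.3519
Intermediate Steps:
y(s, J) = 1 + s/32 (y(s, J) = 1 + s*(1/32) = 1 + s/32)
l(v, D) = 9 (l(v, D) = 3² = 9)
P(x, Z) = Z + x
√(P(0, l(15, -14)) + y(-143, 126)) = √((9 + 0) + (1 + (1/32)*(-143))) = √(9 + (1 - 143/32)) = √(9 - 111/32) = √(177/32) = √354/8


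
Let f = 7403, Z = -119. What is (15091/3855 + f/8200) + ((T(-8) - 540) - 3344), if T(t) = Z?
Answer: -25277309647/6322200 ≈ -3998.2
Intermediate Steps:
T(t) = -119
(15091/3855 + f/8200) + ((T(-8) - 540) - 3344) = (15091/3855 + 7403/8200) + ((-119 - 540) - 3344) = (15091*(1/3855) + 7403*(1/8200)) + (-659 - 3344) = (15091/3855 + 7403/8200) - 4003 = 30456953/6322200 - 4003 = -25277309647/6322200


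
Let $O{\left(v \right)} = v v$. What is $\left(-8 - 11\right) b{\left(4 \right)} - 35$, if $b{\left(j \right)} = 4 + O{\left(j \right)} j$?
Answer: $-1327$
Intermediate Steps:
$O{\left(v \right)} = v^{2}$
$b{\left(j \right)} = 4 + j^{3}$ ($b{\left(j \right)} = 4 + j^{2} j = 4 + j^{3}$)
$\left(-8 - 11\right) b{\left(4 \right)} - 35 = \left(-8 - 11\right) \left(4 + 4^{3}\right) - 35 = \left(-8 - 11\right) \left(4 + 64\right) - 35 = \left(-19\right) 68 - 35 = -1292 - 35 = -1327$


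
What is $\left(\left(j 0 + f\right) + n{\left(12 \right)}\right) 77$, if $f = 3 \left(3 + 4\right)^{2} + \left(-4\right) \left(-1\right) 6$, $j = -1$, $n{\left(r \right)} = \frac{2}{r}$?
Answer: $\frac{79079}{6} \approx 13180.0$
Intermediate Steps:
$f = 171$ ($f = 3 \cdot 7^{2} + 4 \cdot 6 = 3 \cdot 49 + 24 = 147 + 24 = 171$)
$\left(\left(j 0 + f\right) + n{\left(12 \right)}\right) 77 = \left(\left(\left(-1\right) 0 + 171\right) + \frac{2}{12}\right) 77 = \left(\left(0 + 171\right) + 2 \cdot \frac{1}{12}\right) 77 = \left(171 + \frac{1}{6}\right) 77 = \frac{1027}{6} \cdot 77 = \frac{79079}{6}$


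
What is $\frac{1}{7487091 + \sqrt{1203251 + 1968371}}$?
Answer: $\frac{7487091}{56056528470659} - \frac{\sqrt{3171622}}{56056528470659} \approx 1.3353 \cdot 10^{-7}$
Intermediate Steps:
$\frac{1}{7487091 + \sqrt{1203251 + 1968371}} = \frac{1}{7487091 + \sqrt{3171622}}$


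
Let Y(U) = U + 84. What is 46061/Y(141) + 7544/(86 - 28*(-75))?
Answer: 51193373/245925 ≈ 208.17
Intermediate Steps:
Y(U) = 84 + U
46061/Y(141) + 7544/(86 - 28*(-75)) = 46061/(84 + 141) + 7544/(86 - 28*(-75)) = 46061/225 + 7544/(86 + 2100) = 46061*(1/225) + 7544/2186 = 46061/225 + 7544*(1/2186) = 46061/225 + 3772/1093 = 51193373/245925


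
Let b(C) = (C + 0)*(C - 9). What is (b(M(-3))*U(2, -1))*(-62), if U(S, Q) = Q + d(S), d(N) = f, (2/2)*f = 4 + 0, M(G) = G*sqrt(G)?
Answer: 5022 - 5022*I*sqrt(3) ≈ 5022.0 - 8698.4*I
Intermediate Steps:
M(G) = G**(3/2)
f = 4 (f = 4 + 0 = 4)
d(N) = 4
U(S, Q) = 4 + Q (U(S, Q) = Q + 4 = 4 + Q)
b(C) = C*(-9 + C)
(b(M(-3))*U(2, -1))*(-62) = (((-3)**(3/2)*(-9 + (-3)**(3/2)))*(4 - 1))*(-62) = (((-3*I*sqrt(3))*(-9 - 3*I*sqrt(3)))*3)*(-62) = (-3*I*sqrt(3)*(-9 - 3*I*sqrt(3))*3)*(-62) = -9*I*sqrt(3)*(-9 - 3*I*sqrt(3))*(-62) = 558*I*sqrt(3)*(-9 - 3*I*sqrt(3))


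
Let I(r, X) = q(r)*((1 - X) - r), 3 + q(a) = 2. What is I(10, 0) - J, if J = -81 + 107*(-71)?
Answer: 7687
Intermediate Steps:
q(a) = -1 (q(a) = -3 + 2 = -1)
I(r, X) = -1 + X + r (I(r, X) = -((1 - X) - r) = -(1 - X - r) = -1 + X + r)
J = -7678 (J = -81 - 7597 = -7678)
I(10, 0) - J = (-1 + 0 + 10) - 1*(-7678) = 9 + 7678 = 7687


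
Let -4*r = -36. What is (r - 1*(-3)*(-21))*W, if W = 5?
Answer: -270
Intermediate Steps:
r = 9 (r = -¼*(-36) = 9)
(r - 1*(-3)*(-21))*W = (9 - 1*(-3)*(-21))*5 = (9 + 3*(-21))*5 = (9 - 63)*5 = -54*5 = -270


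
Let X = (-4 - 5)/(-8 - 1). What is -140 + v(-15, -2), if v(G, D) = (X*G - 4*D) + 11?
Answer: -136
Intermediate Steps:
X = 1 (X = -9/(-9) = -9*(-1/9) = 1)
v(G, D) = 11 + G - 4*D (v(G, D) = (1*G - 4*D) + 11 = (G - 4*D) + 11 = 11 + G - 4*D)
-140 + v(-15, -2) = -140 + (11 - 15 - 4*(-2)) = -140 + (11 - 15 + 8) = -140 + 4 = -136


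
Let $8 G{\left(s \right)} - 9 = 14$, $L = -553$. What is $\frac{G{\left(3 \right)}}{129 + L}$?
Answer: $- \frac{23}{3392} \approx -0.0067807$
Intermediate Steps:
$G{\left(s \right)} = \frac{23}{8}$ ($G{\left(s \right)} = \frac{9}{8} + \frac{1}{8} \cdot 14 = \frac{9}{8} + \frac{7}{4} = \frac{23}{8}$)
$\frac{G{\left(3 \right)}}{129 + L} = \frac{1}{129 - 553} \cdot \frac{23}{8} = \frac{1}{-424} \cdot \frac{23}{8} = \left(- \frac{1}{424}\right) \frac{23}{8} = - \frac{23}{3392}$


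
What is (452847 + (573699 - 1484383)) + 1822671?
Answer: 1364834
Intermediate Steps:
(452847 + (573699 - 1484383)) + 1822671 = (452847 - 910684) + 1822671 = -457837 + 1822671 = 1364834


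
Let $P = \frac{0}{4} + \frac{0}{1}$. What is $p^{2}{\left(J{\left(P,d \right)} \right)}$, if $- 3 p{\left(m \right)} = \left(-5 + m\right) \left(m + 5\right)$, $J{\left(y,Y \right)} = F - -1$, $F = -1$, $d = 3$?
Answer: $\frac{625}{9} \approx 69.444$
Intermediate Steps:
$P = 0$ ($P = 0 \cdot \frac{1}{4} + 0 \cdot 1 = 0 + 0 = 0$)
$J{\left(y,Y \right)} = 0$ ($J{\left(y,Y \right)} = -1 - -1 = -1 + 1 = 0$)
$p{\left(m \right)} = - \frac{\left(-5 + m\right) \left(5 + m\right)}{3}$ ($p{\left(m \right)} = - \frac{\left(-5 + m\right) \left(m + 5\right)}{3} = - \frac{\left(-5 + m\right) \left(5 + m\right)}{3}$)
$p^{2}{\left(J{\left(P,d \right)} \right)} = \left(\frac{25}{3} - \frac{0^{2}}{3}\right)^{2} = \left(\frac{25}{3} - 0\right)^{2} = \left(\frac{25}{3} + 0\right)^{2} = \left(\frac{25}{3}\right)^{2} = \frac{625}{9}$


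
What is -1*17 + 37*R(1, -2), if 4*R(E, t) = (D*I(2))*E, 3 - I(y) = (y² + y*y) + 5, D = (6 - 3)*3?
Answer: -1699/2 ≈ -849.50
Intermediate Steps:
D = 9 (D = 3*3 = 9)
I(y) = -2 - 2*y² (I(y) = 3 - ((y² + y*y) + 5) = 3 - ((y² + y²) + 5) = 3 - (2*y² + 5) = 3 - (5 + 2*y²) = 3 + (-5 - 2*y²) = -2 - 2*y²)
R(E, t) = -45*E/2 (R(E, t) = ((9*(-2 - 2*2²))*E)/4 = ((9*(-2 - 2*4))*E)/4 = ((9*(-2 - 8))*E)/4 = ((9*(-10))*E)/4 = (-90*E)/4 = -45*E/2)
-1*17 + 37*R(1, -2) = -1*17 + 37*(-45/2*1) = -17 + 37*(-45/2) = -17 - 1665/2 = -1699/2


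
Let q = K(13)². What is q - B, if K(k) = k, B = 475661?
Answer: -475492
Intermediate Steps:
q = 169 (q = 13² = 169)
q - B = 169 - 1*475661 = 169 - 475661 = -475492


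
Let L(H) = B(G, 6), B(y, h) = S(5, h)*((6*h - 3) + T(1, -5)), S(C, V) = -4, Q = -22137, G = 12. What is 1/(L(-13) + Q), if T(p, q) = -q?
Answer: -1/22289 ≈ -4.4865e-5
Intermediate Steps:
B(y, h) = -8 - 24*h (B(y, h) = -4*((6*h - 3) - 1*(-5)) = -4*((-3 + 6*h) + 5) = -4*(2 + 6*h) = -8 - 24*h)
L(H) = -152 (L(H) = -8 - 24*6 = -8 - 144 = -152)
1/(L(-13) + Q) = 1/(-152 - 22137) = 1/(-22289) = -1/22289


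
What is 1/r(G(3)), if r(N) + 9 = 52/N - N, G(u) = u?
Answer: 3/16 ≈ 0.18750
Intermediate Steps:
r(N) = -9 - N + 52/N (r(N) = -9 + (52/N - N) = -9 + (-N + 52/N) = -9 - N + 52/N)
1/r(G(3)) = 1/(-9 - 1*3 + 52/3) = 1/(-9 - 3 + 52*(⅓)) = 1/(-9 - 3 + 52/3) = 1/(16/3) = 3/16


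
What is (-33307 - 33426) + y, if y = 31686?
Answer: -35047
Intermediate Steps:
(-33307 - 33426) + y = (-33307 - 33426) + 31686 = -66733 + 31686 = -35047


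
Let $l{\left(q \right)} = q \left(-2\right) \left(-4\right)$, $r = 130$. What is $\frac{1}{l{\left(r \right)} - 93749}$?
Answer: $- \frac{1}{92709} \approx -1.0786 \cdot 10^{-5}$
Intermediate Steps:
$l{\left(q \right)} = 8 q$ ($l{\left(q \right)} = - 2 q \left(-4\right) = 8 q$)
$\frac{1}{l{\left(r \right)} - 93749} = \frac{1}{8 \cdot 130 - 93749} = \frac{1}{1040 - 93749} = \frac{1}{-92709} = - \frac{1}{92709}$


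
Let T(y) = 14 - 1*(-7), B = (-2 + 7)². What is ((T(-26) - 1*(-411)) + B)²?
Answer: 208849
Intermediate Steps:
B = 25 (B = 5² = 25)
T(y) = 21 (T(y) = 14 + 7 = 21)
((T(-26) - 1*(-411)) + B)² = ((21 - 1*(-411)) + 25)² = ((21 + 411) + 25)² = (432 + 25)² = 457² = 208849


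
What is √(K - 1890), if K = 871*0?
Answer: 3*I*√210 ≈ 43.474*I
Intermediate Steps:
K = 0
√(K - 1890) = √(0 - 1890) = √(-1890) = 3*I*√210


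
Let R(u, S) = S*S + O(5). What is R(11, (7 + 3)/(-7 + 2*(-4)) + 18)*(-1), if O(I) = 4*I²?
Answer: -3604/9 ≈ -400.44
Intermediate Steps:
R(u, S) = 100 + S² (R(u, S) = S*S + 4*5² = S² + 4*25 = S² + 100 = 100 + S²)
R(11, (7 + 3)/(-7 + 2*(-4)) + 18)*(-1) = (100 + ((7 + 3)/(-7 + 2*(-4)) + 18)²)*(-1) = (100 + (10/(-7 - 8) + 18)²)*(-1) = (100 + (10/(-15) + 18)²)*(-1) = (100 + (10*(-1/15) + 18)²)*(-1) = (100 + (-⅔ + 18)²)*(-1) = (100 + (52/3)²)*(-1) = (100 + 2704/9)*(-1) = (3604/9)*(-1) = -3604/9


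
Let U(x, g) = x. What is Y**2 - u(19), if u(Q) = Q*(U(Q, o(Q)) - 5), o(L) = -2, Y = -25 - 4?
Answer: 575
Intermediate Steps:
Y = -29
u(Q) = Q*(-5 + Q) (u(Q) = Q*(Q - 5) = Q*(-5 + Q))
Y**2 - u(19) = (-29)**2 - 19*(-5 + 19) = 841 - 19*14 = 841 - 1*266 = 841 - 266 = 575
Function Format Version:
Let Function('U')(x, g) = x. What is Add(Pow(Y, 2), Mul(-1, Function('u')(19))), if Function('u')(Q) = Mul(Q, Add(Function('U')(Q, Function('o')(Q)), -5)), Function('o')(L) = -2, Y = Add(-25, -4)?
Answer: 575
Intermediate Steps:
Y = -29
Function('u')(Q) = Mul(Q, Add(-5, Q)) (Function('u')(Q) = Mul(Q, Add(Q, -5)) = Mul(Q, Add(-5, Q)))
Add(Pow(Y, 2), Mul(-1, Function('u')(19))) = Add(Pow(-29, 2), Mul(-1, Mul(19, Add(-5, 19)))) = Add(841, Mul(-1, Mul(19, 14))) = Add(841, Mul(-1, 266)) = Add(841, -266) = 575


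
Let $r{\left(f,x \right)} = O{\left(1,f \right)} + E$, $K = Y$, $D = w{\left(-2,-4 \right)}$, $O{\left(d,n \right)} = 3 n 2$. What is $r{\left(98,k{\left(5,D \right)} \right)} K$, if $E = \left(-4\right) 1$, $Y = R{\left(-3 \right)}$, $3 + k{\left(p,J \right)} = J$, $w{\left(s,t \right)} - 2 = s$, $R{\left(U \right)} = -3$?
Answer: $-1752$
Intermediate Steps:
$w{\left(s,t \right)} = 2 + s$
$O{\left(d,n \right)} = 6 n$
$D = 0$ ($D = 2 - 2 = 0$)
$k{\left(p,J \right)} = -3 + J$
$Y = -3$
$E = -4$
$K = -3$
$r{\left(f,x \right)} = -4 + 6 f$ ($r{\left(f,x \right)} = 6 f - 4 = -4 + 6 f$)
$r{\left(98,k{\left(5,D \right)} \right)} K = \left(-4 + 6 \cdot 98\right) \left(-3\right) = \left(-4 + 588\right) \left(-3\right) = 584 \left(-3\right) = -1752$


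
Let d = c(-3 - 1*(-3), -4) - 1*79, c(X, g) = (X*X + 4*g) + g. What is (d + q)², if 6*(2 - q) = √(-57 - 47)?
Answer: (291 + I*√26)²/9 ≈ 9406.1 + 329.74*I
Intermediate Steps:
c(X, g) = X² + 5*g (c(X, g) = (X² + 4*g) + g = X² + 5*g)
q = 2 - I*√26/3 (q = 2 - √(-57 - 47)/6 = 2 - I*√26/3 ≈ 2.0 - 1.6997*I)
d = -99 (d = ((-3 - 1*(-3))² + 5*(-4)) - 1*79 = ((-3 + 3)² - 20) - 79 = (0² - 20) - 79 = (0 - 20) - 79 = -20 - 79 = -99)
(d + q)² = (-99 + (2 - I*√26/3))² = (-97 - I*√26/3)²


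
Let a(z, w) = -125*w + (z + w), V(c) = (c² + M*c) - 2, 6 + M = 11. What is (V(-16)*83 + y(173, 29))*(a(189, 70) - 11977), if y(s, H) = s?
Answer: -299139820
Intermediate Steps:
M = 5 (M = -6 + 11 = 5)
V(c) = -2 + c² + 5*c (V(c) = (c² + 5*c) - 2 = -2 + c² + 5*c)
a(z, w) = z - 124*w (a(z, w) = -125*w + (w + z) = z - 124*w)
(V(-16)*83 + y(173, 29))*(a(189, 70) - 11977) = ((-2 + (-16)² + 5*(-16))*83 + 173)*((189 - 124*70) - 11977) = ((-2 + 256 - 80)*83 + 173)*((189 - 8680) - 11977) = (174*83 + 173)*(-8491 - 11977) = (14442 + 173)*(-20468) = 14615*(-20468) = -299139820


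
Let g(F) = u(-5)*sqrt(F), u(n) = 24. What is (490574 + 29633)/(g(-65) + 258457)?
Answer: 134451140599/66800058289 - 12484968*I*sqrt(65)/66800058289 ≈ 2.0127 - 0.0015068*I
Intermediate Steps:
g(F) = 24*sqrt(F)
(490574 + 29633)/(g(-65) + 258457) = (490574 + 29633)/(24*sqrt(-65) + 258457) = 520207/(24*(I*sqrt(65)) + 258457) = 520207/(24*I*sqrt(65) + 258457) = 520207/(258457 + 24*I*sqrt(65))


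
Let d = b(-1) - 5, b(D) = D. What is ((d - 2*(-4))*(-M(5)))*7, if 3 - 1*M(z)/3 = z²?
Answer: 924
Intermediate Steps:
M(z) = 9 - 3*z²
d = -6 (d = -1 - 5 = -6)
((d - 2*(-4))*(-M(5)))*7 = ((-6 - 2*(-4))*(-(9 - 3*5²)))*7 = ((-6 + 8)*(-(9 - 3*25)))*7 = (2*(-(9 - 75)))*7 = (2*(-1*(-66)))*7 = (2*66)*7 = 132*7 = 924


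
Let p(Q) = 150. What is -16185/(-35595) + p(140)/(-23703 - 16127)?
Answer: 608866/1350237 ≈ 0.45093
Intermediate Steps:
-16185/(-35595) + p(140)/(-23703 - 16127) = -16185/(-35595) + 150/(-23703 - 16127) = -16185*(-1/35595) + 150/(-39830) = 1079/2373 + 150*(-1/39830) = 1079/2373 - 15/3983 = 608866/1350237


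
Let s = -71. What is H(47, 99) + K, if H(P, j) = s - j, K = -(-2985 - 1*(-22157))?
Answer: -19342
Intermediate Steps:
K = -19172 (K = -(-2985 + 22157) = -1*19172 = -19172)
H(P, j) = -71 - j
H(47, 99) + K = (-71 - 1*99) - 19172 = (-71 - 99) - 19172 = -170 - 19172 = -19342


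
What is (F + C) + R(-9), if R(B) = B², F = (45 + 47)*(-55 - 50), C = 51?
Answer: -9528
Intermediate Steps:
F = -9660 (F = 92*(-105) = -9660)
(F + C) + R(-9) = (-9660 + 51) + (-9)² = -9609 + 81 = -9528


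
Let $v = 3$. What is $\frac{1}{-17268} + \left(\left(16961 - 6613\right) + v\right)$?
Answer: $\frac{178741067}{17268} \approx 10351.0$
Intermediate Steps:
$\frac{1}{-17268} + \left(\left(16961 - 6613\right) + v\right) = \frac{1}{-17268} + \left(\left(16961 - 6613\right) + 3\right) = - \frac{1}{17268} + \left(10348 + 3\right) = - \frac{1}{17268} + 10351 = \frac{178741067}{17268}$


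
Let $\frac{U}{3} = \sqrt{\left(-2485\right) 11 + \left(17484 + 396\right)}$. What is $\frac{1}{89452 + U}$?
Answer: $\frac{89452}{8001745399} - \frac{3 i \sqrt{9455}}{8001745399} \approx 1.1179 \cdot 10^{-5} - 3.6456 \cdot 10^{-8} i$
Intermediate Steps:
$U = 3 i \sqrt{9455}$ ($U = 3 \sqrt{\left(-2485\right) 11 + \left(17484 + 396\right)} = 3 \sqrt{-27335 + 17880} = 3 \sqrt{-9455} = 3 i \sqrt{9455} \approx 291.71 i$)
$\frac{1}{89452 + U} = \frac{1}{89452 + 3 i \sqrt{9455}}$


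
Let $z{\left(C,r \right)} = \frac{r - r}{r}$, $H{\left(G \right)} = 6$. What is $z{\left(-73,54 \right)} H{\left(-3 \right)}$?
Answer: $0$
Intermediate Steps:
$z{\left(C,r \right)} = 0$ ($z{\left(C,r \right)} = \frac{0}{r} = 0$)
$z{\left(-73,54 \right)} H{\left(-3 \right)} = 0 \cdot 6 = 0$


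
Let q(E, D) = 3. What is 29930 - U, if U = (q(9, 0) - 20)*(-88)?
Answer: 28434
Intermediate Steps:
U = 1496 (U = (3 - 20)*(-88) = -17*(-88) = 1496)
29930 - U = 29930 - 1*1496 = 29930 - 1496 = 28434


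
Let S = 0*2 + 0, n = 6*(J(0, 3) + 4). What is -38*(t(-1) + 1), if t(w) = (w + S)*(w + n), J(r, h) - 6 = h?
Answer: 2888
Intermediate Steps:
J(r, h) = 6 + h
n = 78 (n = 6*((6 + 3) + 4) = 6*(9 + 4) = 6*13 = 78)
S = 0 (S = 0 + 0 = 0)
t(w) = w*(78 + w) (t(w) = (w + 0)*(w + 78) = w*(78 + w))
-38*(t(-1) + 1) = -38*(-(78 - 1) + 1) = -38*(-1*77 + 1) = -38*(-77 + 1) = -38*(-76) = 2888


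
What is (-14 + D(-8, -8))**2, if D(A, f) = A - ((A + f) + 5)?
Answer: 121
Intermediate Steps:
D(A, f) = -5 - f (D(A, f) = A - (5 + A + f) = A + (-5 - A - f) = -5 - f)
(-14 + D(-8, -8))**2 = (-14 + (-5 - 1*(-8)))**2 = (-14 + (-5 + 8))**2 = (-14 + 3)**2 = (-11)**2 = 121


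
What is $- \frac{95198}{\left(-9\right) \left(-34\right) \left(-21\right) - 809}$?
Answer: $\frac{95198}{7235} \approx 13.158$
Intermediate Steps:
$- \frac{95198}{\left(-9\right) \left(-34\right) \left(-21\right) - 809} = - \frac{95198}{306 \left(-21\right) - 809} = - \frac{95198}{-6426 - 809} = - \frac{95198}{-7235} = \left(-95198\right) \left(- \frac{1}{7235}\right) = \frac{95198}{7235}$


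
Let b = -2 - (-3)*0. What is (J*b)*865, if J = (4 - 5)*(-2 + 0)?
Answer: -3460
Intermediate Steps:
J = 2 (J = -1*(-2) = 2)
b = -2 (b = -2 - 1*0 = -2 + 0 = -2)
(J*b)*865 = (2*(-2))*865 = -4*865 = -3460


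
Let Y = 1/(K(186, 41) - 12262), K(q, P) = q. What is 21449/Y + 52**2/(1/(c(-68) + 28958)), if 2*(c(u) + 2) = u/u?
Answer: -180719748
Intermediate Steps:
Y = -1/12076 (Y = 1/(186 - 12262) = 1/(-12076) = -1/12076 ≈ -8.2809e-5)
c(u) = -3/2 (c(u) = -2 + (u/u)/2 = -2 + (1/2)*1 = -2 + 1/2 = -3/2)
21449/Y + 52**2/(1/(c(-68) + 28958)) = 21449/(-1/12076) + 52**2/(1/(-3/2 + 28958)) = 21449*(-12076) + 2704/(1/(57913/2)) = -259018124 + 2704/(2/57913) = -259018124 + 2704*(57913/2) = -259018124 + 78298376 = -180719748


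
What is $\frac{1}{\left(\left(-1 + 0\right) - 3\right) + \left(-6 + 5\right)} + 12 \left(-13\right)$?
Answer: $- \frac{781}{5} \approx -156.2$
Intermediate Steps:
$\frac{1}{\left(\left(-1 + 0\right) - 3\right) + \left(-6 + 5\right)} + 12 \left(-13\right) = \frac{1}{\left(-1 - 3\right) - 1} - 156 = \frac{1}{-4 - 1} - 156 = \frac{1}{-5} - 156 = - \frac{1}{5} - 156 = - \frac{781}{5}$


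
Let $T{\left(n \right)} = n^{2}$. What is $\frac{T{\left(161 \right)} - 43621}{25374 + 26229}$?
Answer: $- \frac{5900}{17201} \approx -0.343$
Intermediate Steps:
$\frac{T{\left(161 \right)} - 43621}{25374 + 26229} = \frac{161^{2} - 43621}{25374 + 26229} = \frac{25921 - 43621}{51603} = \left(-17700\right) \frac{1}{51603} = - \frac{5900}{17201}$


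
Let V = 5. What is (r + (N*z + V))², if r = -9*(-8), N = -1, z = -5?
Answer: 6724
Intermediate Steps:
r = 72
(r + (N*z + V))² = (72 + (-1*(-5) + 5))² = (72 + (5 + 5))² = (72 + 10)² = 82² = 6724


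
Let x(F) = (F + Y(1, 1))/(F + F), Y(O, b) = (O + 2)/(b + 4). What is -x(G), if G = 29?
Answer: -74/145 ≈ -0.51034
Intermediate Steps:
Y(O, b) = (2 + O)/(4 + b)
x(F) = (⅗ + F)/(2*F) (x(F) = (F + (2 + 1)/(4 + 1))/(F + F) = (F + 3/5)/((2*F)) = (F + (⅕)*3)*(1/(2*F)) = (F + ⅗)*(1/(2*F)) = (⅗ + F)*(1/(2*F)) = (⅗ + F)/(2*F))
-x(G) = -(3 + 5*29)/(10*29) = -(3 + 145)/(10*29) = -148/(10*29) = -1*74/145 = -74/145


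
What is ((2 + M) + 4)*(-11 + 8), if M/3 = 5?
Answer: -63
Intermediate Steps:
M = 15 (M = 3*5 = 15)
((2 + M) + 4)*(-11 + 8) = ((2 + 15) + 4)*(-11 + 8) = (17 + 4)*(-3) = 21*(-3) = -63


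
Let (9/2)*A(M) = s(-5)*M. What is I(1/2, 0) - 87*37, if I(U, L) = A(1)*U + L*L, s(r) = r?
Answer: -28976/9 ≈ -3219.6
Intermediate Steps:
A(M) = -10*M/9 (A(M) = 2*(-5*M)/9 = -10*M/9)
I(U, L) = L² - 10*U/9 (I(U, L) = (-10/9*1)*U + L*L = -10*U/9 + L² = L² - 10*U/9)
I(1/2, 0) - 87*37 = (0² - 10/9/2) - 87*37 = (0 - 10/9*½) - 3219 = (0 - 5/9) - 3219 = -5/9 - 3219 = -28976/9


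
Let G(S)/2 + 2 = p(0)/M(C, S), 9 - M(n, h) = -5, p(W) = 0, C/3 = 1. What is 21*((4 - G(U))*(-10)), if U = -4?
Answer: -1680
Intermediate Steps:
C = 3 (C = 3*1 = 3)
M(n, h) = 14 (M(n, h) = 9 - 1*(-5) = 9 + 5 = 14)
G(S) = -4 (G(S) = -4 + 2*(0/14) = -4 + 2*(0*(1/14)) = -4 + 2*0 = -4 + 0 = -4)
21*((4 - G(U))*(-10)) = 21*((4 - 1*(-4))*(-10)) = 21*((4 + 4)*(-10)) = 21*(8*(-10)) = 21*(-80) = -1680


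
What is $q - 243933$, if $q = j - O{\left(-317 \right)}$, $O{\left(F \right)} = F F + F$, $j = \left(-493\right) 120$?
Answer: $-403265$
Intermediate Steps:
$j = -59160$
$O{\left(F \right)} = F + F^{2}$ ($O{\left(F \right)} = F^{2} + F = F + F^{2}$)
$q = -159332$ ($q = -59160 - - 317 \left(1 - 317\right) = -59160 - \left(-317\right) \left(-316\right) = -59160 - 100172 = -159332$)
$q - 243933 = -159332 - 243933 = -403265$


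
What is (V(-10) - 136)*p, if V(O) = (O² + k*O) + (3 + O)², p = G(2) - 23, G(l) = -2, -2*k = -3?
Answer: 50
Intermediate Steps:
k = 3/2 (k = -½*(-3) = 3/2 ≈ 1.5000)
p = -25 (p = -2 - 23 = -25)
V(O) = O² + (3 + O)² + 3*O/2 (V(O) = (O² + 3*O/2) + (3 + O)² = O² + (3 + O)² + 3*O/2)
(V(-10) - 136)*p = ((9 + 2*(-10)² + (15/2)*(-10)) - 136)*(-25) = ((9 + 2*100 - 75) - 136)*(-25) = ((9 + 200 - 75) - 136)*(-25) = (134 - 136)*(-25) = -2*(-25) = 50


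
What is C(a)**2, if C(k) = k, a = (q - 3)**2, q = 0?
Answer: 81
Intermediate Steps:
a = 9 (a = (0 - 3)**2 = (-3)**2 = 9)
C(a)**2 = 9**2 = 81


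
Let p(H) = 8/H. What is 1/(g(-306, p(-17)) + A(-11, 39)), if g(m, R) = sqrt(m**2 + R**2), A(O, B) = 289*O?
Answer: -918731/2893584981 - 34*sqrt(6765217)/2893584981 ≈ -0.00034807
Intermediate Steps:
g(m, R) = sqrt(R**2 + m**2)
1/(g(-306, p(-17)) + A(-11, 39)) = 1/(sqrt((8/(-17))**2 + (-306)**2) + 289*(-11)) = 1/(sqrt((8*(-1/17))**2 + 93636) - 3179) = 1/(sqrt((-8/17)**2 + 93636) - 3179) = 1/(sqrt(64/289 + 93636) - 3179) = 1/(sqrt(27060868/289) - 3179) = 1/(2*sqrt(6765217)/17 - 3179) = 1/(-3179 + 2*sqrt(6765217)/17)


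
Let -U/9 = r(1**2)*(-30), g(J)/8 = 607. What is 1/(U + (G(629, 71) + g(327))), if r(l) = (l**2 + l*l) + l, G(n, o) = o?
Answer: 1/5737 ≈ 0.00017431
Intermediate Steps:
g(J) = 4856 (g(J) = 8*607 = 4856)
r(l) = l + 2*l**2 (r(l) = (l**2 + l**2) + l = 2*l**2 + l = l + 2*l**2)
U = 810 (U = -9*1**2*(1 + 2*1**2)*(-30) = -9*1*(1 + 2*1)*(-30) = -9*1*(1 + 2)*(-30) = -9*1*3*(-30) = -27*(-30) = -9*(-90) = 810)
1/(U + (G(629, 71) + g(327))) = 1/(810 + (71 + 4856)) = 1/(810 + 4927) = 1/5737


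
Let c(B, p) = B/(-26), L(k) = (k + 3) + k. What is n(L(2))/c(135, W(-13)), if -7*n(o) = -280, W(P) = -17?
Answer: -208/27 ≈ -7.7037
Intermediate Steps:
L(k) = 3 + 2*k (L(k) = (3 + k) + k = 3 + 2*k)
c(B, p) = -B/26 (c(B, p) = B*(-1/26) = -B/26)
n(o) = 40 (n(o) = -1/7*(-280) = 40)
n(L(2))/c(135, W(-13)) = 40/((-1/26*135)) = 40/(-135/26) = 40*(-26/135) = -208/27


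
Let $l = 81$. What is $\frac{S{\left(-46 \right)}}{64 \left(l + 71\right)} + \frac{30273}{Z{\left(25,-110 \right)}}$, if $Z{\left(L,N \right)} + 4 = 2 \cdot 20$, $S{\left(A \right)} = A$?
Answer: $\frac{12270587}{14592} \approx 840.91$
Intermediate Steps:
$Z{\left(L,N \right)} = 36$ ($Z{\left(L,N \right)} = -4 + 2 \cdot 20 = -4 + 40 = 36$)
$\frac{S{\left(-46 \right)}}{64 \left(l + 71\right)} + \frac{30273}{Z{\left(25,-110 \right)}} = - \frac{46}{64 \left(81 + 71\right)} + \frac{30273}{36} = - \frac{46}{64 \cdot 152} + 30273 \cdot \frac{1}{36} = - \frac{46}{9728} + \frac{10091}{12} = \left(-46\right) \frac{1}{9728} + \frac{10091}{12} = - \frac{23}{4864} + \frac{10091}{12} = \frac{12270587}{14592}$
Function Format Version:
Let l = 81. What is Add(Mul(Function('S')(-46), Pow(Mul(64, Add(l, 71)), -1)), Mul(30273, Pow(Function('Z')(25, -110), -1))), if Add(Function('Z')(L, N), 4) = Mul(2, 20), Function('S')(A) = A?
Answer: Rational(12270587, 14592) ≈ 840.91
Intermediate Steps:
Function('Z')(L, N) = 36 (Function('Z')(L, N) = Add(-4, Mul(2, 20)) = Add(-4, 40) = 36)
Add(Mul(Function('S')(-46), Pow(Mul(64, Add(l, 71)), -1)), Mul(30273, Pow(Function('Z')(25, -110), -1))) = Add(Mul(-46, Pow(Mul(64, Add(81, 71)), -1)), Mul(30273, Pow(36, -1))) = Add(Mul(-46, Pow(Mul(64, 152), -1)), Mul(30273, Rational(1, 36))) = Add(Mul(-46, Pow(9728, -1)), Rational(10091, 12)) = Add(Mul(-46, Rational(1, 9728)), Rational(10091, 12)) = Add(Rational(-23, 4864), Rational(10091, 12)) = Rational(12270587, 14592)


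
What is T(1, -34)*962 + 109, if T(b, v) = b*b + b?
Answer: 2033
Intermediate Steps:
T(b, v) = b + b² (T(b, v) = b² + b = b + b²)
T(1, -34)*962 + 109 = (1*(1 + 1))*962 + 109 = (1*2)*962 + 109 = 2*962 + 109 = 1924 + 109 = 2033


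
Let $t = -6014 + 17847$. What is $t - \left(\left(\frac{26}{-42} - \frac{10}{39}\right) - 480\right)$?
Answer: $\frac{3361688}{273} \approx 12314.0$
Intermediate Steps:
$t = 11833$
$t - \left(\left(\frac{26}{-42} - \frac{10}{39}\right) - 480\right) = 11833 - \left(\left(\frac{26}{-42} - \frac{10}{39}\right) - 480\right) = 11833 - \left(\left(26 \left(- \frac{1}{42}\right) - \frac{10}{39}\right) - 480\right) = 11833 - \left(\left(- \frac{13}{21} - \frac{10}{39}\right) - 480\right) = 11833 - \left(- \frac{239}{273} - 480\right) = 11833 - - \frac{131279}{273} = 11833 + \frac{131279}{273} = \frac{3361688}{273}$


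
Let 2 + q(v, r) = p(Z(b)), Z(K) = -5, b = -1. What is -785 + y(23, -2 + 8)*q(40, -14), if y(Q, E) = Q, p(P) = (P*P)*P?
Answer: -3706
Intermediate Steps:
p(P) = P³ (p(P) = P²*P = P³)
q(v, r) = -127 (q(v, r) = -2 + (-5)³ = -2 - 125 = -127)
-785 + y(23, -2 + 8)*q(40, -14) = -785 + 23*(-127) = -785 - 2921 = -3706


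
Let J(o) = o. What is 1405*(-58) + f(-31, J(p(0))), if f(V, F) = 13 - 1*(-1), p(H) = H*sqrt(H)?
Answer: -81476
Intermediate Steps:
p(H) = H**(3/2)
f(V, F) = 14 (f(V, F) = 13 + 1 = 14)
1405*(-58) + f(-31, J(p(0))) = 1405*(-58) + 14 = -81490 + 14 = -81476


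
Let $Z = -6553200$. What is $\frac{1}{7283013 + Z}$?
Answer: $\frac{1}{729813} \approx 1.3702 \cdot 10^{-6}$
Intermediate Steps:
$\frac{1}{7283013 + Z} = \frac{1}{7283013 - 6553200} = \frac{1}{729813}$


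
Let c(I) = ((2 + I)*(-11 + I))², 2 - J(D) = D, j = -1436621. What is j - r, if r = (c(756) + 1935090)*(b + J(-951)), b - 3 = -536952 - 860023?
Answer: 445189508674867989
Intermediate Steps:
b = -1396972 (b = 3 + (-536952 - 860023) = 3 - 1396975 = -1396972)
J(D) = 2 - D
c(I) = (-11 + I)²*(2 + I)² (c(I) = ((-11 + I)*(2 + I))² = (-11 + I)²*(2 + I)²)
r = -445189508676304610 (r = ((-11 + 756)²*(2 + 756)² + 1935090)*(-1396972 + (2 - 1*(-951))) = (745²*758² + 1935090)*(-1396972 + (2 + 951)) = (555025*574564 + 1935090)*(-1396972 + 953) = (318897384100 + 1935090)*(-1396019) = 318899319190*(-1396019) = -445189508676304610)
j - r = -1436621 - 1*(-445189508676304610) = -1436621 + 445189508676304610 = 445189508674867989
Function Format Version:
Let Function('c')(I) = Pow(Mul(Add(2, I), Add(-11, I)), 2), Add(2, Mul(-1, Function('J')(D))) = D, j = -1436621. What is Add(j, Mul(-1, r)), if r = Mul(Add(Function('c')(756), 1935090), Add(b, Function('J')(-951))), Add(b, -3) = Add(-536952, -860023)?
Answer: 445189508674867989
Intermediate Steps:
b = -1396972 (b = Add(3, Add(-536952, -860023)) = Add(3, -1396975) = -1396972)
Function('J')(D) = Add(2, Mul(-1, D))
Function('c')(I) = Mul(Pow(Add(-11, I), 2), Pow(Add(2, I), 2)) (Function('c')(I) = Pow(Mul(Add(-11, I), Add(2, I)), 2) = Mul(Pow(Add(-11, I), 2), Pow(Add(2, I), 2)))
r = -445189508676304610 (r = Mul(Add(Mul(Pow(Add(-11, 756), 2), Pow(Add(2, 756), 2)), 1935090), Add(-1396972, Add(2, Mul(-1, -951)))) = Mul(Add(Mul(Pow(745, 2), Pow(758, 2)), 1935090), Add(-1396972, Add(2, 951))) = Mul(Add(Mul(555025, 574564), 1935090), Add(-1396972, 953)) = Mul(Add(318897384100, 1935090), -1396019) = Mul(318899319190, -1396019) = -445189508676304610)
Add(j, Mul(-1, r)) = Add(-1436621, Mul(-1, -445189508676304610)) = Add(-1436621, 445189508676304610) = 445189508674867989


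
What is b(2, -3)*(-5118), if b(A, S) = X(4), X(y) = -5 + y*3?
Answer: -35826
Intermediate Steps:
X(y) = -5 + 3*y
b(A, S) = 7 (b(A, S) = -5 + 3*4 = -5 + 12 = 7)
b(2, -3)*(-5118) = 7*(-5118) = -35826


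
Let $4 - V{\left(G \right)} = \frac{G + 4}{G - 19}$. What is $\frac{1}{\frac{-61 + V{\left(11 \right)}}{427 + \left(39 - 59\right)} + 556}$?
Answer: $\frac{3256}{1809895} \approx 0.001799$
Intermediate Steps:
$V{\left(G \right)} = 4 - \frac{4 + G}{-19 + G}$ ($V{\left(G \right)} = 4 - \frac{G + 4}{G - 19} = 4 - \frac{4 + G}{-19 + G}$)
$\frac{1}{\frac{-61 + V{\left(11 \right)}}{427 + \left(39 - 59\right)} + 556} = \frac{1}{\frac{-61 + \frac{-80 + 3 \cdot 11}{-19 + 11}}{427 + \left(39 - 59\right)} + 556} = \frac{1}{\frac{-61 + \frac{-80 + 33}{-8}}{427 - 20} + 556} = \frac{1}{\frac{-61 - - \frac{47}{8}}{407} + 556} = \frac{1}{\left(-61 + \frac{47}{8}\right) \frac{1}{407} + 556} = \frac{1}{\left(- \frac{441}{8}\right) \frac{1}{407} + 556} = \frac{1}{- \frac{441}{3256} + 556} = \frac{1}{\frac{1809895}{3256}} = \frac{3256}{1809895}$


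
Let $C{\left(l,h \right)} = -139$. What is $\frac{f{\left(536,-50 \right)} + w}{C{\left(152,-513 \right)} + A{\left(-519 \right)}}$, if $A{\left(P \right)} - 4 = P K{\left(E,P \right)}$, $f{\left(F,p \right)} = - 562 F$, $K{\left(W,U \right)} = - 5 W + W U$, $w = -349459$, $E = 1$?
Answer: $- \frac{216897}{90607} \approx -2.3938$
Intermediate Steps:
$K{\left(W,U \right)} = - 5 W + U W$
$A{\left(P \right)} = 4 + P \left(-5 + P\right)$ ($A{\left(P \right)} = 4 + P 1 \left(-5 + P\right) = 4 + P \left(-5 + P\right)$)
$\frac{f{\left(536,-50 \right)} + w}{C{\left(152,-513 \right)} + A{\left(-519 \right)}} = \frac{\left(-562\right) 536 - 349459}{-139 - \left(-4 + 519 \left(-5 - 519\right)\right)} = \frac{-301232 - 349459}{-139 + \left(4 - -271956\right)} = - \frac{650691}{-139 + \left(4 + 271956\right)} = - \frac{650691}{-139 + 271960} = - \frac{650691}{271821} = \left(-650691\right) \frac{1}{271821} = - \frac{216897}{90607}$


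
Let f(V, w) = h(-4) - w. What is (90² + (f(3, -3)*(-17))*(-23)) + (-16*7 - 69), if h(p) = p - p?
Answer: 9092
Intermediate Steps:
h(p) = 0
f(V, w) = -w (f(V, w) = 0 - w = -w)
(90² + (f(3, -3)*(-17))*(-23)) + (-16*7 - 69) = (90² + (-1*(-3)*(-17))*(-23)) + (-16*7 - 69) = (8100 + (3*(-17))*(-23)) + (-112 - 69) = (8100 - 51*(-23)) - 181 = (8100 + 1173) - 181 = 9273 - 181 = 9092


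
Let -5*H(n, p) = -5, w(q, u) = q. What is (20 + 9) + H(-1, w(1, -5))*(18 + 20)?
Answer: 67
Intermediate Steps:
H(n, p) = 1 (H(n, p) = -⅕*(-5) = 1)
(20 + 9) + H(-1, w(1, -5))*(18 + 20) = (20 + 9) + 1*(18 + 20) = 29 + 1*38 = 29 + 38 = 67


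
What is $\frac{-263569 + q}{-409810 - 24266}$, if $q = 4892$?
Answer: $\frac{258677}{434076} \approx 0.59593$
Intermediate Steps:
$\frac{-263569 + q}{-409810 - 24266} = \frac{-263569 + 4892}{-409810 - 24266} = - \frac{258677}{-434076} = \left(-258677\right) \left(- \frac{1}{434076}\right) = \frac{258677}{434076}$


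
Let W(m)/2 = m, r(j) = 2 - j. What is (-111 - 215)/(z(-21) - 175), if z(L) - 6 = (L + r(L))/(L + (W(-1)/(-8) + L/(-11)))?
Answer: 270254/140189 ≈ 1.9278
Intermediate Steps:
W(m) = 2*m
z(L) = 6 + 2/(1/4 + 10*L/11) (z(L) = 6 + (L + (2 - L))/(L + ((2*(-1))/(-8) + L/(-11))) = 6 + 2/(L + (-2*(-1/8) + L*(-1/11))) = 6 + 2/(L + (1/4 - L/11)) = 6 + 2/(1/4 + 10*L/11))
(-111 - 215)/(z(-21) - 175) = (-111 - 215)/(2*(77 + 120*(-21))/(11 + 40*(-21)) - 175) = -326/(2*(77 - 2520)/(11 - 840) - 175) = -326/(2*(-2443)/(-829) - 175) = -326/(2*(-1/829)*(-2443) - 175) = -326/(4886/829 - 175) = -326/(-140189/829) = -326*(-829/140189) = 270254/140189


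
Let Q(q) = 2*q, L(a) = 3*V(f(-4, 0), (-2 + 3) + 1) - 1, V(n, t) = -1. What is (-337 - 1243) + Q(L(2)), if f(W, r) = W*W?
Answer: -1588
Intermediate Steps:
f(W, r) = W²
L(a) = -4 (L(a) = 3*(-1) - 1 = -3 - 1 = -4)
(-337 - 1243) + Q(L(2)) = (-337 - 1243) + 2*(-4) = -1580 - 8 = -1588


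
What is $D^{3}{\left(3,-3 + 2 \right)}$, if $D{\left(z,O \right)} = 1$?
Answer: $1$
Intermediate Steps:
$D^{3}{\left(3,-3 + 2 \right)} = 1^{3} = 1$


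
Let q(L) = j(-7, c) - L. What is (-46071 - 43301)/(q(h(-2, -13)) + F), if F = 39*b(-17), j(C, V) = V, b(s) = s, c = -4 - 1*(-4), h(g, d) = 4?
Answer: 89372/667 ≈ 133.99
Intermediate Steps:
c = 0 (c = -4 + 4 = 0)
q(L) = -L (q(L) = 0 - L = -L)
F = -663 (F = 39*(-17) = -663)
(-46071 - 43301)/(q(h(-2, -13)) + F) = (-46071 - 43301)/(-1*4 - 663) = -89372/(-4 - 663) = -89372/(-667) = -89372*(-1/667) = 89372/667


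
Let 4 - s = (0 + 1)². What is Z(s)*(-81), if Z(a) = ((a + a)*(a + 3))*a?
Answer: -8748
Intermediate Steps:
s = 3 (s = 4 - (0 + 1)² = 4 - 1*1² = 4 - 1*1 = 4 - 1 = 3)
Z(a) = 2*a²*(3 + a) (Z(a) = ((2*a)*(3 + a))*a = (2*a*(3 + a))*a = 2*a²*(3 + a))
Z(s)*(-81) = (2*3²*(3 + 3))*(-81) = (2*9*6)*(-81) = 108*(-81) = -8748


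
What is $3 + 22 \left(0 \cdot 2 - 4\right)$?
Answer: $-85$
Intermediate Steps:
$3 + 22 \left(0 \cdot 2 - 4\right) = 3 + 22 \left(0 - 4\right) = 3 + 22 \left(-4\right) = 3 - 88 = -85$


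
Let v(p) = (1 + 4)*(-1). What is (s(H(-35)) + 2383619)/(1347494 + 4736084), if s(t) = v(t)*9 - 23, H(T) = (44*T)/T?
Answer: 2383551/6083578 ≈ 0.39180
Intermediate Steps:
v(p) = -5 (v(p) = 5*(-1) = -5)
H(T) = 44
s(t) = -68 (s(t) = -5*9 - 23 = -45 - 23 = -68)
(s(H(-35)) + 2383619)/(1347494 + 4736084) = (-68 + 2383619)/(1347494 + 4736084) = 2383551/6083578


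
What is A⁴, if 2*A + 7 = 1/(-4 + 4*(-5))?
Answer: 815730721/5308416 ≈ 153.67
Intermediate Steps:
A = -169/48 (A = -7/2 + 1/(2*(-4 + 4*(-5))) = -7/2 + 1/(2*(-4 - 20)) = -7/2 + (½)/(-24) = -7/2 + (½)*(-1/24) = -7/2 - 1/48 = -169/48 ≈ -3.5208)
A⁴ = (-169/48)⁴ = 815730721/5308416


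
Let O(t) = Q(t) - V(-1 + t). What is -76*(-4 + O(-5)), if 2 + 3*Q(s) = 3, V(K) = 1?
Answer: 1064/3 ≈ 354.67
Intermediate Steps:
Q(s) = 1/3 (Q(s) = -2/3 + (1/3)*3 = -2/3 + 1 = 1/3)
O(t) = -2/3 (O(t) = 1/3 - 1*1 = 1/3 - 1 = -2/3)
-76*(-4 + O(-5)) = -76*(-4 - 2/3) = -76*(-14/3) = 1064/3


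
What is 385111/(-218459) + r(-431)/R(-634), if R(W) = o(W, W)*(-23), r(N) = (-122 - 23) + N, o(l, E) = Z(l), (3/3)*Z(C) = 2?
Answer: 54058639/5024557 ≈ 10.759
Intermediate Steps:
Z(C) = 2
o(l, E) = 2
r(N) = -145 + N
R(W) = -46 (R(W) = 2*(-23) = -46)
385111/(-218459) + r(-431)/R(-634) = 385111/(-218459) + (-145 - 431)/(-46) = 385111*(-1/218459) - 576*(-1/46) = -385111/218459 + 288/23 = 54058639/5024557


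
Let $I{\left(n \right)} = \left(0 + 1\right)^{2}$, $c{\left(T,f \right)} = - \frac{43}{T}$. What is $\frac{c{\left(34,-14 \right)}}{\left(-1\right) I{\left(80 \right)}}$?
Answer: $\frac{43}{34} \approx 1.2647$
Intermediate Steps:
$I{\left(n \right)} = 1$ ($I{\left(n \right)} = 1^{2} = 1$)
$\frac{c{\left(34,-14 \right)}}{\left(-1\right) I{\left(80 \right)}} = \frac{\left(-43\right) \frac{1}{34}}{\left(-1\right) 1} = \frac{\left(-43\right) \frac{1}{34}}{-1} = \left(- \frac{43}{34}\right) \left(-1\right) = \frac{43}{34}$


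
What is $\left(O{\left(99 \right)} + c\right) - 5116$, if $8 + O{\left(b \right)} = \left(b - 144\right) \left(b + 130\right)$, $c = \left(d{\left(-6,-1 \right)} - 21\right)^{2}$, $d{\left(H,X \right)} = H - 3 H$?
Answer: $-15348$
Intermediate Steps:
$d{\left(H,X \right)} = - 2 H$
$c = 81$ ($c = \left(\left(-2\right) \left(-6\right) - 21\right)^{2} = \left(12 - 21\right)^{2} = \left(-9\right)^{2} = 81$)
$O{\left(b \right)} = -8 + \left(-144 + b\right) \left(130 + b\right)$ ($O{\left(b \right)} = -8 + \left(b - 144\right) \left(b + 130\right) = -8 + \left(-144 + b\right) \left(130 + b\right)$)
$\left(O{\left(99 \right)} + c\right) - 5116 = \left(\left(-18728 + 99^{2} - 1386\right) + 81\right) - 5116 = \left(\left(-18728 + 9801 - 1386\right) + 81\right) - 5116 = \left(-10313 + 81\right) - 5116 = -10232 - 5116 = -15348$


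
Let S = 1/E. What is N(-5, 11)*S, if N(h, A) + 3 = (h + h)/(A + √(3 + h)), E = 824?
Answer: (-3*√2 + 43*I)/(824*(√2 - 11*I)) ≈ -0.0047261 + 0.00013953*I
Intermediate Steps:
N(h, A) = -3 + 2*h/(A + √(3 + h)) (N(h, A) = -3 + (h + h)/(A + √(3 + h)) = -3 + (2*h)/(A + √(3 + h)) = -3 + 2*h/(A + √(3 + h)))
S = 1/824 ≈ 0.0012136
N(-5, 11)*S = ((-3*11 - 3*√(3 - 5) + 2*(-5))/(11 + √(3 - 5)))*(1/824) = ((-33 - 3*I*√2 - 10)/(11 + √(-2)))*(1/824) = ((-33 - 3*I*√2 - 10)/(11 + I*√2))*(1/824) = ((-43 - 3*I*√2)/(11 + I*√2))*(1/824) = (-43 - 3*I*√2)/(824*(11 + I*√2))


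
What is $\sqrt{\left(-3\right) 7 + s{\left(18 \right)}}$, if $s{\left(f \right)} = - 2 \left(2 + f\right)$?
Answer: $i \sqrt{61} \approx 7.8102 i$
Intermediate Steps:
$s{\left(f \right)} = -4 - 2 f$
$\sqrt{\left(-3\right) 7 + s{\left(18 \right)}} = \sqrt{\left(-3\right) 7 - 40} = \sqrt{-21 - 40} = \sqrt{-61} = i \sqrt{61}$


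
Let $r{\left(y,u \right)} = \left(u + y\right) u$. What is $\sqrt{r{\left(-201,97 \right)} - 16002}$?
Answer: $i \sqrt{26090} \approx 161.52 i$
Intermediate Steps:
$r{\left(y,u \right)} = u \left(u + y\right)$
$\sqrt{r{\left(-201,97 \right)} - 16002} = \sqrt{97 \left(97 - 201\right) - 16002} = \sqrt{97 \left(-104\right) - 16002} = \sqrt{-10088 - 16002} = \sqrt{-26090} = i \sqrt{26090}$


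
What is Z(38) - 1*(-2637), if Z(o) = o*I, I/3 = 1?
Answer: 2751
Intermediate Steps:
I = 3 (I = 3*1 = 3)
Z(o) = 3*o (Z(o) = o*3 = 3*o)
Z(38) - 1*(-2637) = 3*38 - 1*(-2637) = 114 + 2637 = 2751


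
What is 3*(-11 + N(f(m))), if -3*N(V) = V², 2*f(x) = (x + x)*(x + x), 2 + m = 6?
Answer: -1057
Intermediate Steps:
m = 4 (m = -2 + 6 = 4)
f(x) = 2*x² (f(x) = ((x + x)*(x + x))/2 = ((2*x)*(2*x))/2 = (4*x²)/2 = 2*x²)
N(V) = -V²/3
3*(-11 + N(f(m))) = 3*(-11 - (2*4²)²/3) = 3*(-11 - (2*16)²/3) = 3*(-11 - ⅓*32²) = 3*(-11 - ⅓*1024) = 3*(-11 - 1024/3) = 3*(-1057/3) = -1057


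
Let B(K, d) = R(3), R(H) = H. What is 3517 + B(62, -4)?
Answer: 3520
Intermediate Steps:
B(K, d) = 3
3517 + B(62, -4) = 3517 + 3 = 3520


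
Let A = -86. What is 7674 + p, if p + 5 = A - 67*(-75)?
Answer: 12608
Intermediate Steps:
p = 4934 (p = -5 + (-86 - 67*(-75)) = -5 + (-86 + 5025) = -5 + 4939 = 4934)
7674 + p = 7674 + 4934 = 12608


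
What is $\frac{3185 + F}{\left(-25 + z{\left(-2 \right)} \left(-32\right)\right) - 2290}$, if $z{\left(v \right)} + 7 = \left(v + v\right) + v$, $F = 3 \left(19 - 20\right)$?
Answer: $- \frac{3182}{1899} \approx -1.6756$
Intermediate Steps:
$F = -3$ ($F = 3 \left(-1\right) = -3$)
$z{\left(v \right)} = -7 + 3 v$ ($z{\left(v \right)} = -7 + \left(\left(v + v\right) + v\right) = -7 + \left(2 v + v\right) = -7 + 3 v$)
$\frac{3185 + F}{\left(-25 + z{\left(-2 \right)} \left(-32\right)\right) - 2290} = \frac{3185 - 3}{\left(-25 + \left(-7 + 3 \left(-2\right)\right) \left(-32\right)\right) - 2290} = \frac{3182}{\left(-25 + \left(-7 - 6\right) \left(-32\right)\right) - 2290} = \frac{3182}{\left(-25 - -416\right) - 2290} = \frac{3182}{\left(-25 + 416\right) - 2290} = \frac{3182}{391 - 2290} = \frac{3182}{-1899} = 3182 \left(- \frac{1}{1899}\right) = - \frac{3182}{1899}$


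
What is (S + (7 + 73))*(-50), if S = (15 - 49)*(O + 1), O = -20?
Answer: -36300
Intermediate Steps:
S = 646 (S = (15 - 49)*(-20 + 1) = -34*(-19) = 646)
(S + (7 + 73))*(-50) = (646 + (7 + 73))*(-50) = (646 + 80)*(-50) = 726*(-50) = -36300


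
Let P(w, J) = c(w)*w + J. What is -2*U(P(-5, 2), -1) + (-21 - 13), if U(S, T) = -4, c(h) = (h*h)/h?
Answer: -26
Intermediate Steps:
c(h) = h (c(h) = h²/h = h)
P(w, J) = J + w² (P(w, J) = w*w + J = w² + J = J + w²)
-2*U(P(-5, 2), -1) + (-21 - 13) = -2*(-4) + (-21 - 13) = 8 - 34 = -26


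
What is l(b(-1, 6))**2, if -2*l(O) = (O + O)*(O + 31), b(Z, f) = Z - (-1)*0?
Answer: 900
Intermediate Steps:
b(Z, f) = Z (b(Z, f) = Z - 1*0 = Z + 0 = Z)
l(O) = -O*(31 + O) (l(O) = -(O + O)*(O + 31)/2 = -2*O*(31 + O)/2 = -O*(31 + O))
l(b(-1, 6))**2 = (-1*(-1)*(31 - 1))**2 = (-1*(-1)*30)**2 = 30**2 = 900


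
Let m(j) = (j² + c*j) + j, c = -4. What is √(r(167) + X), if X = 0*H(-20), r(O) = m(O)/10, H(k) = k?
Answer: √68470/5 ≈ 52.334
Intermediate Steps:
m(j) = j² - 3*j (m(j) = (j² - 4*j) + j = j² - 3*j)
r(O) = O*(-3 + O)/10 (r(O) = (O*(-3 + O))/10 = (O*(-3 + O))*(⅒) = O*(-3 + O)/10)
X = 0 (X = 0*(-20) = 0)
√(r(167) + X) = √((⅒)*167*(-3 + 167) + 0) = √((⅒)*167*164 + 0) = √(13694/5 + 0) = √(13694/5) = √68470/5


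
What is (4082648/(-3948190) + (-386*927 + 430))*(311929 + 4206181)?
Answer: -637530443104864808/394819 ≈ -1.6147e+12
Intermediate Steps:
(4082648/(-3948190) + (-386*927 + 430))*(311929 + 4206181) = (4082648*(-1/3948190) + (-357822 + 430))*4518110 = (-2041324/1974095 - 357392)*4518110 = -705527801564/1974095*4518110 = -637530443104864808/394819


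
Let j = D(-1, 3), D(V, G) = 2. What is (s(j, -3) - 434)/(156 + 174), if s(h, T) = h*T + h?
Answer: -73/55 ≈ -1.3273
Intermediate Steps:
j = 2
s(h, T) = h + T*h (s(h, T) = T*h + h = h + T*h)
(s(j, -3) - 434)/(156 + 174) = (2*(1 - 3) - 434)/(156 + 174) = (2*(-2) - 434)/330 = (-4 - 434)*(1/330) = -438*1/330 = -73/55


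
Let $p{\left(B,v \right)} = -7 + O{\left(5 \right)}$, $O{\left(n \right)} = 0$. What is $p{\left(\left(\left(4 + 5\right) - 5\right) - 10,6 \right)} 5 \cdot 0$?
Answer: $0$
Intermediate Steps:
$p{\left(B,v \right)} = -7$ ($p{\left(B,v \right)} = -7 + 0 = -7$)
$p{\left(\left(\left(4 + 5\right) - 5\right) - 10,6 \right)} 5 \cdot 0 = - 7 \cdot 5 \cdot 0 = \left(-7\right) 0 = 0$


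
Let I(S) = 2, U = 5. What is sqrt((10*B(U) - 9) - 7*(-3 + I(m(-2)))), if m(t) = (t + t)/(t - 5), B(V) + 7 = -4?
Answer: 4*I*sqrt(7) ≈ 10.583*I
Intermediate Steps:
B(V) = -11 (B(V) = -7 - 4 = -11)
m(t) = 2*t/(-5 + t) (m(t) = (2*t)/(-5 + t) = 2*t/(-5 + t))
sqrt((10*B(U) - 9) - 7*(-3 + I(m(-2)))) = sqrt((10*(-11) - 9) - 7*(-3 + 2)) = sqrt((-110 - 9) - 7*(-1)) = sqrt(-119 + 7) = sqrt(-112) = 4*I*sqrt(7)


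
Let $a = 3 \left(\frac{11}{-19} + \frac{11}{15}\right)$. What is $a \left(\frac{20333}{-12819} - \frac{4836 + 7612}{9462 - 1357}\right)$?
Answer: $- \frac{14272274588}{9870309525} \approx -1.446$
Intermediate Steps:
$a = \frac{44}{95}$ ($a = 3 \left(11 \left(- \frac{1}{19}\right) + 11 \cdot \frac{1}{15}\right) = 3 \left(- \frac{11}{19} + \frac{11}{15}\right) = 3 \cdot \frac{44}{285} = \frac{44}{95} \approx 0.46316$)
$a \left(\frac{20333}{-12819} - \frac{4836 + 7612}{9462 - 1357}\right) = \frac{44 \left(\frac{20333}{-12819} - \frac{4836 + 7612}{9462 - 1357}\right)}{95} = \frac{44 \left(20333 \left(- \frac{1}{12819}\right) - \frac{12448}{8105}\right)}{95} = \frac{44 \left(- \frac{20333}{12819} - 12448 \cdot \frac{1}{8105}\right)}{95} = \frac{44 \left(- \frac{20333}{12819} - \frac{12448}{8105}\right)}{95} = \frac{44}{95} \left(- \frac{324369877}{103897995}\right) = - \frac{14272274588}{9870309525}$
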